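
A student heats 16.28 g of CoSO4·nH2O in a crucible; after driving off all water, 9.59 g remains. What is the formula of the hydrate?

CoSO4·6H2O

Mass of water lost = 16.28 − 9.59 = 6.69 g → 6.69 / 18.02 = 0.3713 mol H2O
Molar mass of CoSO4 = 155.00 g/mol → mol CoSO4 = 9.59 / 155.00 = 0.06187
n = 0.3713 / 0.06187 = 6.00 ≈ 6 → CoSO4·6H2O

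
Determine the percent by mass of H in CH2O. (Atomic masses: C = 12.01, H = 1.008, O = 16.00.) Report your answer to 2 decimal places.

6.71%

Molar mass = 1(12.01) + 2(1.008) + 1(16.00) = 30.026 g/mol
Mass of H per mole = 2 × 1.008 = 2.016 g
% H = 2.016 / 30.026 × 100 = 6.71%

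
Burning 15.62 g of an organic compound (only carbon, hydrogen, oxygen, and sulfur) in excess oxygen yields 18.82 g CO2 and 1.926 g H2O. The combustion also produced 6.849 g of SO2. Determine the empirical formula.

C4H2O4S

mol C = 18.82 / 44.01 = 0.4276; mass C = 0.4276 × 12.01 = 5.136 g
mol H = 2 × (1.926 / 18.02) = 0.2138; mass H = 0.2138 × 1.008 = 0.2155 g
mol S = 6.849 / 64.07 = 0.1069; mass S = 3.428 g
mass O = 15.62 − (8.780) = 6.840 g → mol O = 0.4275
Divide by the smallest (0.1069 mol S): C 4.000, H 2.000, O 3.999, S 1.000
Ratio ≈ 4:2:4:1, so the empirical formula is C4H2O4S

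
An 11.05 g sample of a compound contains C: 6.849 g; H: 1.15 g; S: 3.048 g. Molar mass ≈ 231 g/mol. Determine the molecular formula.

n(C) = 6.849/12.01 = 0.5703, n(H) = 1.15/1.008 = 1.141, n(S) = 3.048/32.07 = 0.09504
Smallest is S at 0.09504 mol; normalising gives C 6.000, H 12.004, S 1.000
→ C6H12S
Empirical-formula mass = 116.23 g/mol
n = 231 / 116.23 = 1.99 ≈ 2
Molecular formula = (C6H12S)×2 = C12H24S2

C12H24S2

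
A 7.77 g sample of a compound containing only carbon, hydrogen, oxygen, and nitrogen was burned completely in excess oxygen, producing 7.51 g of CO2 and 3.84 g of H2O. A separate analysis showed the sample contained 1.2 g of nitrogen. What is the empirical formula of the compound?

mol C = 7.51 / 44.01 = 0.1706; mass C = 0.1706 × 12.01 = 2.049 g
mol H = 2 × (3.84 / 18.02) = 0.4262; mass H = 0.4262 × 1.008 = 0.4296 g
mol N = 1.2 / 14.01 = 0.08565
mass O = 7.77 − (3.679) = 4.091 g → mol O = 0.2557
Smallest is N at 0.08565 mol; normalising gives C 1.992, H 4.976, N 1.000, O 2.985
Ratio ≈ 2:5:1:3, so the empirical formula is C2H5NO3

C2H5NO3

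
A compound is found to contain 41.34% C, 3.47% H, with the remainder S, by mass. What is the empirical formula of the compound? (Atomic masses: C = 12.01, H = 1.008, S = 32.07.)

C2H2S

Assume 100 g: 41.34 g C, 3.47 g H, 55.19 g S.
n(C) = 41.34/12.01 = 3.442, n(H) = 3.47/1.008 = 3.442, n(S) = 55.19/32.07 = 1.721
Smallest is S at 1.721 mol; normalising gives C 2.000, H 2.000, S 1.000
Ratio ≈ 2:2:1, so the empirical formula is C2H2S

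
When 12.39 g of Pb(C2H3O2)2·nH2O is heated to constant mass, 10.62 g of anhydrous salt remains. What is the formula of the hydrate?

Mass of water lost = 12.39 − 10.62 = 1.77 g → 1.77 / 18.02 = 0.09822 mol H2O
Molar mass of Pb(C2H3O2)2 = 325.29 g/mol → mol Pb(C2H3O2)2 = 10.62 / 325.29 = 0.03265
n = 0.09822 / 0.03265 = 3.01 ≈ 3 → Pb(C2H3O2)2·3H2O

Pb(C2H3O2)2·3H2O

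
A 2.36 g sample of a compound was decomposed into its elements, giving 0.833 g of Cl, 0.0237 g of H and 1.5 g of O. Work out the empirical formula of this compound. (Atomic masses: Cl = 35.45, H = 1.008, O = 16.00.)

ClHO4

n(Cl) = 0.833/35.45 = 0.0235, n(H) = 0.0237/1.008 = 0.02351, n(O) = 1.5/16.00 = 0.09375
Ratios (÷ 0.0235): Cl 1.000, H 1.001, O 3.990
≈ 1:1:4 → ClHO4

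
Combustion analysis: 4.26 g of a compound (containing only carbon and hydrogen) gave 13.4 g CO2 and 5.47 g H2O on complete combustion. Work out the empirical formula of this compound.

CH2

mol C = 13.4 / 44.01 = 0.3045; mass C = 0.3045 × 12.01 = 3.657 g
mol H = 2 × (5.47 / 18.02) = 0.6071; mass H = 0.6071 × 1.008 = 0.6120 g
Smallest is C at 0.3045 mol; normalising gives C 1.000, H 1.994
Ratio ≈ 1:2, so the empirical formula is CH2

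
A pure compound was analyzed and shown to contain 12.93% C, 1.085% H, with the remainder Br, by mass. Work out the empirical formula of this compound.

CHBr

Assume 100 g: 12.93 g C, 1.085 g H, 85.985 g Br.
n(C) = 12.93/12.01 = 1.077, n(H) = 1.085/1.008 = 1.076, n(Br) = 85.985/79.90 = 1.076
Ratios (÷ 1.076): C 1.000, H 1.000, Br 1.000
→ CHBr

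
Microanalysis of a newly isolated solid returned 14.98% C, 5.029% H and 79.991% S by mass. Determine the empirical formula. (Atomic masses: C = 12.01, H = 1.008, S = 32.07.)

CH4S2

Assume 100 g: 14.98 g C, 5.029 g H, 79.991 g S.
C: 14.98 g ÷ 12.01 g/mol = 1.247 mol
H: 5.029 g ÷ 1.008 g/mol = 4.989 mol
S: 79.991 g ÷ 32.07 g/mol = 2.494 mol
Smallest is C at 1.247 mol; normalising gives C 1.000, H 4.000, S 2.000
→ CH4S2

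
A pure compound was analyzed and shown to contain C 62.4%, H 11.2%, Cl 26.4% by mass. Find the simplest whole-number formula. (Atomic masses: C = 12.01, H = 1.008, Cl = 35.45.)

C7H15Cl

Assume 100 g: 62.4 g C, 11.2 g H, 26.4 g Cl.
Moles — C: 62.4 / 12.01 = 5.196 mol; H: 11.2 / 1.008 = 11.11 mol; Cl: 26.4 / 35.45 = 0.7447 mol
Divide by the smallest (0.7447 mol Cl): C 6.977, H 14.920, Cl 1.000
Ratio ≈ 7:15:1, so the empirical formula is C7H15Cl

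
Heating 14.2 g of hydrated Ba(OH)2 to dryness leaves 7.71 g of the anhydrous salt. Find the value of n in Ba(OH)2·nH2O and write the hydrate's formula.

Mass of water lost = 14.2 − 7.71 = 6.49 g → 6.49 / 18.02 = 0.3602 mol H2O
Molar mass of Ba(OH)2 = 171.35 g/mol → mol Ba(OH)2 = 7.71 / 171.35 = 0.045
n = 0.3602 / 0.045 = 8.00 ≈ 8 → Ba(OH)2·8H2O

Ba(OH)2·8H2O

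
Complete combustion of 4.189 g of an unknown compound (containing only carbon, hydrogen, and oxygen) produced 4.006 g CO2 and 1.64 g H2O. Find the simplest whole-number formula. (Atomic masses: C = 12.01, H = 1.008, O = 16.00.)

mol C = 4.006 / 44.01 = 0.09102; mass C = 0.09102 × 12.01 = 1.093 g
mol H = 2 × (1.64 / 18.02) = 0.1820; mass H = 0.1820 × 1.008 = 0.1835 g
mass O = 4.189 − (1.277) = 2.912 g → mol O = 0.1820
Smallest is C at 0.09102 mol; normalising gives C 1.000, H 2.000, O 2.000
Ratio ≈ 1:2:2, so the empirical formula is CH2O2

CH2O2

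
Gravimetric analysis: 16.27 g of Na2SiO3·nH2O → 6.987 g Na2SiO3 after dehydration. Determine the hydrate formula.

Na2SiO3·9H2O

Mass of water lost = 16.27 − 6.987 = 9.283 g → 9.283 / 18.02 = 0.5151 mol H2O
Molar mass of Na2SiO3 = 122.07 g/mol → mol Na2SiO3 = 6.987 / 122.07 = 0.05724
n = 0.5151 / 0.05724 = 9.00 ≈ 9 → Na2SiO3·9H2O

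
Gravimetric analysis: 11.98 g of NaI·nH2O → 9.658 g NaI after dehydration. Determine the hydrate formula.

NaI·2H2O

Mass of water lost = 11.98 − 9.658 = 2.322 g → 2.322 / 18.02 = 0.1289 mol H2O
Molar mass of NaI = 149.89 g/mol → mol NaI = 9.658 / 149.89 = 0.06443
n = 0.1289 / 0.06443 = 2.00 ≈ 2 → NaI·2H2O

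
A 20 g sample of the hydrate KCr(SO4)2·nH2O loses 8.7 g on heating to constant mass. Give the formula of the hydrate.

Mass of anhydrous KCr(SO4)2 = 20 − 8.7 = 11.3 g
mol H2O = 8.7 / 18.02 = 0.4828
Molar mass of KCr(SO4)2 = 283.24 g/mol → mol KCr(SO4)2 = 11.3 / 283.24 = 0.0399
n = 0.4828 / 0.0399 = 12.10 ≈ 12 → KCr(SO4)2·12H2O

KCr(SO4)2·12H2O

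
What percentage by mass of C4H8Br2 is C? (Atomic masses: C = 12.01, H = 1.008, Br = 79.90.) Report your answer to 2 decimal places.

Molar mass = 4(12.01) + 8(1.008) + 2(79.90) = 215.904 g/mol
Mass of C per mole = 4 × 12.01 = 48.040 g
% C = 48.040 / 215.904 × 100 = 22.25%

22.25%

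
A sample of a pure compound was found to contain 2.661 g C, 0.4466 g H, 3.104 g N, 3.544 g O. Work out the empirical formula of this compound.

C: 2.661 g ÷ 12.01 g/mol = 0.2216 mol
H: 0.4466 g ÷ 1.008 g/mol = 0.4431 mol
N: 3.104 g ÷ 14.01 g/mol = 0.2216 mol
O: 3.544 g ÷ 16.00 g/mol = 0.2215 mol
Ratios (÷ 0.2215): C 1.000, H 2.000, N 1.000, O 1.000
Ratio ≈ 1:2:1:1, so the empirical formula is CH2NO

CH2NO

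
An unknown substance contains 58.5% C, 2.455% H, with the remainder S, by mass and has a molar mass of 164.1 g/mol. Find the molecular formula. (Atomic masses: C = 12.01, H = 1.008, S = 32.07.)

Assume 100 g: 58.5 g C, 2.455 g H, 39.045 g S.
C: 58.5 g ÷ 12.01 g/mol = 4.871 mol
H: 2.455 g ÷ 1.008 g/mol = 2.436 mol
S: 39.045 g ÷ 32.07 g/mol = 1.217 mol
Divide by the smallest (1.217 mol S): C 4.001, H 2.000, S 1.000
Ratio ≈ 4:2:1, so the empirical formula is C4H2S
Empirical-formula mass = 82.13 g/mol
n = 164.1 / 82.13 = 2.00 ≈ 2
Molecular formula = (C4H2S)×2 = C8H4S2

C8H4S2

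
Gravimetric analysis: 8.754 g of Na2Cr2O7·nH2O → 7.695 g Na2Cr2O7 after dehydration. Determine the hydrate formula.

Mass of water lost = 8.754 − 7.695 = 1.059 g → 1.059 / 18.02 = 0.05877 mol H2O
Molar mass of Na2Cr2O7 = 261.98 g/mol → mol Na2Cr2O7 = 7.695 / 261.98 = 0.02937
n = 0.05877 / 0.02937 = 2.00 ≈ 2 → Na2Cr2O7·2H2O

Na2Cr2O7·2H2O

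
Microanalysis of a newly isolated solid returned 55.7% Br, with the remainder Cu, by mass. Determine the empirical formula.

Assume 100 g: 55.7 g Br, 44.3 g Cu.
Moles — Br: 55.7 / 79.90 = 0.6971 mol; Cu: 44.3 / 63.55 = 0.6971 mol
Smallest is Cu at 0.6971 mol; normalising gives Br 1.000, Cu 1.000
≈ 1:1 → BrCu

BrCu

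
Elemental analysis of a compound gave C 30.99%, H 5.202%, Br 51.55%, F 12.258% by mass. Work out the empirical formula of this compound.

C4H8BrF

Assume 100 g: 30.99 g C, 5.202 g H, 51.55 g Br, 12.258 g F.
C: 30.99 g ÷ 12.01 g/mol = 2.58 mol
H: 5.202 g ÷ 1.008 g/mol = 5.161 mol
Br: 51.55 g ÷ 79.90 g/mol = 0.6452 mol
F: 12.258 g ÷ 19.00 g/mol = 0.6452 mol
Ratios (÷ 0.6452): C 4.000, H 7.999, Br 1.000, F 1.000
→ C4H8BrF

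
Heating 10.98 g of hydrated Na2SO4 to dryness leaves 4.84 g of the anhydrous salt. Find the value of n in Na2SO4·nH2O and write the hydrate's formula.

Na2SO4·10H2O

Mass of water lost = 10.98 − 4.84 = 6.14 g → 6.14 / 18.02 = 0.3407 mol H2O
Molar mass of Na2SO4 = 142.05 g/mol → mol Na2SO4 = 4.84 / 142.05 = 0.03407
n = 0.3407 / 0.03407 = 10.00 ≈ 10 → Na2SO4·10H2O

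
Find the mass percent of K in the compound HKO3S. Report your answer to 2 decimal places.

Molar mass = 1(1.008) + 1(39.10) + 3(16.00) + 1(32.07) = 120.178 g/mol
Mass of K per mole = 1 × 39.10 = 39.100 g
% K = 39.100 / 120.178 × 100 = 32.54%

32.54%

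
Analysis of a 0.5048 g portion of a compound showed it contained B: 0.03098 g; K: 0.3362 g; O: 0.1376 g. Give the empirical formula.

B: 0.03098 g ÷ 10.81 g/mol = 0.002866 mol
K: 0.3362 g ÷ 39.10 g/mol = 0.008598 mol
O: 0.1376 g ÷ 16.00 g/mol = 0.0086 mol
Smallest is B at 0.002866 mol; normalising gives B 1.000, K 3.000, O 3.001
Ratio ≈ 1:3:3, so the empirical formula is BK3O3

BK3O3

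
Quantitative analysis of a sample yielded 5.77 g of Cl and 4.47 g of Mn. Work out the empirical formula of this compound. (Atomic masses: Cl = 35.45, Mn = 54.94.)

Cl2Mn

Moles — Cl: 5.77 / 35.45 = 0.1628 mol; Mn: 4.47 / 54.94 = 0.08136 mol
Ratios (÷ 0.08136): Cl 2.001, Mn 1.000
≈ 2:1 → Cl2Mn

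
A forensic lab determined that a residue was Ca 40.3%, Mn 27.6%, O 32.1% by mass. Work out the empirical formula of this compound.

Ca2MnO4

Assume 100 g: 40.3 g Ca, 27.6 g Mn, 32.1 g O.
Moles — Ca: 40.3 / 40.08 = 1.005 mol; Mn: 27.6 / 54.94 = 0.5024 mol; O: 32.1 / 16.00 = 2.006 mol
Ratios (÷ 0.5024): Ca 2.002, Mn 1.000, O 3.994
Ratio ≈ 2:1:4, so the empirical formula is Ca2MnO4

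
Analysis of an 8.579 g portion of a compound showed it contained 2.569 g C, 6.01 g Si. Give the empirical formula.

C: 2.569 g ÷ 12.01 g/mol = 0.2139 mol
Si: 6.01 g ÷ 28.09 g/mol = 0.214 mol
Ratios (÷ 0.2139): C 1.000, Si 1.000
≈ 1:1 → CSi

CSi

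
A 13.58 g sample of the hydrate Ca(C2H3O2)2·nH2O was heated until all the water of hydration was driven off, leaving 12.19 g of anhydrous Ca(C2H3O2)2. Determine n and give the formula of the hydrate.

Ca(C2H3O2)2·H2O

Mass of water lost = 13.58 − 12.19 = 1.39 g → 1.39 / 18.02 = 0.07714 mol H2O
Molar mass of Ca(C2H3O2)2 = 158.17 g/mol → mol Ca(C2H3O2)2 = 12.19 / 158.17 = 0.07707
n = 0.07714 / 0.07707 = 1.00 ≈ 1 → Ca(C2H3O2)2·H2O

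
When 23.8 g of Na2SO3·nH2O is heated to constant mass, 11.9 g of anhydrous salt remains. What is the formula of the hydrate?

Mass of water lost = 23.8 − 11.9 = 11.9 g → 11.9 / 18.02 = 0.6604 mol H2O
Molar mass of Na2SO3 = 126.05 g/mol → mol Na2SO3 = 11.9 / 126.05 = 0.09441
n = 0.6604 / 0.09441 = 7.00 ≈ 7 → Na2SO3·7H2O

Na2SO3·7H2O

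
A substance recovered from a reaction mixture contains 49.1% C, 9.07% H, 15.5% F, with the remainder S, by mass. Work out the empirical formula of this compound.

C5H11FS

Assume 100 g: 49.1 g C, 9.07 g H, 15.5 g F, 26.33 g S.
C: 49.1 g ÷ 12.01 g/mol = 4.088 mol
H: 9.07 g ÷ 1.008 g/mol = 8.998 mol
F: 15.5 g ÷ 19.00 g/mol = 0.8158 mol
S: 26.33 g ÷ 32.07 g/mol = 0.821 mol
Ratios (÷ 0.8158): C 5.011, H 11.030, F 1.000, S 1.006
Ratio ≈ 5:11:1:1, so the empirical formula is C5H11FS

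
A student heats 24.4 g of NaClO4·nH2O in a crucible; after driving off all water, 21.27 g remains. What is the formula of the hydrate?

Mass of water lost = 24.4 − 21.27 = 3.13 g → 3.13 / 18.02 = 0.1737 mol H2O
Molar mass of NaClO4 = 122.44 g/mol → mol NaClO4 = 21.27 / 122.44 = 0.1737
n = 0.1737 / 0.1737 = 1.00 ≈ 1 → NaClO4·H2O

NaClO4·H2O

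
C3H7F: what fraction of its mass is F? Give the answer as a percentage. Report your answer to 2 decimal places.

Molar mass = 3(12.01) + 7(1.008) + 1(19.00) = 62.086 g/mol
Mass of F per mole = 1 × 19.00 = 19.000 g
% F = 19.000 / 62.086 × 100 = 30.60%

30.60%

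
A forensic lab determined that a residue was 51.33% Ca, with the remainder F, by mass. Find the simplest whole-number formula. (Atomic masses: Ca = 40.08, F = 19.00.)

CaF2

Assume 100 g: 51.33 g Ca, 48.67 g F.
Moles — Ca: 51.33 / 40.08 = 1.281 mol; F: 48.67 / 19.00 = 2.562 mol
Divide by the smallest (1.281 mol Ca): Ca 1.000, F 2.000
Ratio ≈ 1:2, so the empirical formula is CaF2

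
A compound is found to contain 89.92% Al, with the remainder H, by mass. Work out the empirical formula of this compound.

AlH3

Assume 100 g: 89.92 g Al, 10.08 g H.
Al: 89.92 g ÷ 26.98 g/mol = 3.333 mol
H: 10.08 g ÷ 1.008 g/mol = 10 mol
Ratios (÷ 3.333): Al 1.000, H 3.000
Ratio ≈ 1:3, so the empirical formula is AlH3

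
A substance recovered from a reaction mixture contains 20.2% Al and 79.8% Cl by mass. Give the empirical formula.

Assume 100 g: 20.2 g Al, 79.8 g Cl.
Al: 20.2 g ÷ 26.98 g/mol = 0.7487 mol
Cl: 79.8 g ÷ 35.45 g/mol = 2.251 mol
Smallest is Al at 0.7487 mol; normalising gives Al 1.000, Cl 3.007
→ AlCl3

AlCl3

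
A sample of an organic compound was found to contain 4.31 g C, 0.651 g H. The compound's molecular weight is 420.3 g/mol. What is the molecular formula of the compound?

C30H54

Moles — C: 4.31 / 12.01 = 0.3589 mol; H: 0.651 / 1.008 = 0.6458 mol
Smallest is C at 0.3589 mol; normalising gives C 1.000, H 1.800
Scaling by 5: C 5.00, H 9.00 → C5H9
Empirical-formula mass = 69.12 g/mol
n = 420.3 / 69.12 = 6.08 ≈ 6
Molecular formula = (C5H9)×6 = C30H54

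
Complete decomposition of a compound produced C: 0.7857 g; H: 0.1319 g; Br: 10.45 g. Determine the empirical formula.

CH2Br2

n(C) = 0.7857/12.01 = 0.06542, n(H) = 0.1319/1.008 = 0.1309, n(Br) = 10.45/79.90 = 0.1308
Divide by the smallest (0.06542 mol C): C 1.000, H 2.000, Br 1.999
Ratio ≈ 1:2:2, so the empirical formula is CH2Br2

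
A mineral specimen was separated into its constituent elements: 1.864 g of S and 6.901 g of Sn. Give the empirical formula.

SSn

Moles — S: 1.864 / 32.07 = 0.05812 mol; Sn: 6.901 / 118.71 = 0.05813 mol
Smallest is S at 0.05812 mol; normalising gives S 1.000, Sn 1.000
→ SSn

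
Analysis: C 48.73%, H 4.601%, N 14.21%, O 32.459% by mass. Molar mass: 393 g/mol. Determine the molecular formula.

Assume 100 g: 48.73 g C, 4.601 g H, 14.21 g N, 32.459 g O.
Moles — C: 48.73 / 12.01 = 4.057 mol; H: 4.601 / 1.008 = 4.564 mol; N: 14.21 / 14.01 = 1.014 mol; O: 32.459 / 16.00 = 2.029 mol
Smallest is N at 1.014 mol; normalising gives C 4.000, H 4.500, N 1.000, O 2.000
Multiply by 2: C 8.00, H 9.00, N 2.00, O 4.00 → C8H9N2O4
Empirical-formula mass = 197.17 g/mol
n = 393 / 197.17 = 1.99 ≈ 2
Molecular formula = (C8H9N2O4)×2 = C16H18N4O8

C16H18N4O8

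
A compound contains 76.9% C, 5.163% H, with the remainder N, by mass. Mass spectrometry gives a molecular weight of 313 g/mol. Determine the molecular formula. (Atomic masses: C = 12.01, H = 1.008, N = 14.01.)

Assume 100 g: 76.9 g C, 5.163 g H, 17.937 g N.
n(C) = 76.9/12.01 = 6.403, n(H) = 5.163/1.008 = 5.122, n(N) = 17.937/14.01 = 1.28
Divide by the smallest (1.28 mol N): C 5.001, H 4.001, N 1.000
Ratio ≈ 5:4:1, so the empirical formula is C5H4N
Empirical-formula mass = 78.09 g/mol
n = 313 / 78.09 = 4.01 ≈ 4
Molecular formula = (C5H4N)×4 = C20H16N4

C20H16N4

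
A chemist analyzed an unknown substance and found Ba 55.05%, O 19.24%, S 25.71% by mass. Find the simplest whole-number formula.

Assume 100 g: 55.05 g Ba, 19.24 g O, 25.71 g S.
Moles — Ba: 55.05 / 137.33 = 0.4009 mol; O: 19.24 / 16.00 = 1.202 mol; S: 25.71 / 32.07 = 0.8017 mol
Divide by the smallest (0.4009 mol Ba): Ba 1.000, O 3.000, S 2.000
≈ 1:3:2 → BaO3S2

BaO3S2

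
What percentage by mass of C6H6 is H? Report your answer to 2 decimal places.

Molar mass = 6(12.01) + 6(1.008) = 78.108 g/mol
Mass of H per mole = 6 × 1.008 = 6.048 g
% H = 6.048 / 78.108 × 100 = 7.74%

7.74%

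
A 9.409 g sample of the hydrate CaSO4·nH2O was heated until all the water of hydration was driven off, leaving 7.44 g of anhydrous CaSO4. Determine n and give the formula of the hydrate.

CaSO4·2H2O

Mass of water lost = 9.409 − 7.44 = 1.969 g → 1.969 / 18.02 = 0.1093 mol H2O
Molar mass of CaSO4 = 136.15 g/mol → mol CaSO4 = 7.44 / 136.15 = 0.05465
n = 0.1093 / 0.05465 = 2.00 ≈ 2 → CaSO4·2H2O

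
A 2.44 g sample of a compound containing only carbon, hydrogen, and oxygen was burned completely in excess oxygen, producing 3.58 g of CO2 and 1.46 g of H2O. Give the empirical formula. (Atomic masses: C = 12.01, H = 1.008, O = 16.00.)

CH2O

mol C = 3.58 / 44.01 = 0.08135; mass C = 0.08135 × 12.01 = 0.9770 g
mol H = 2 × (1.46 / 18.02) = 0.1620; mass H = 0.1620 × 1.008 = 0.1633 g
mass O = 2.44 − (1.140) = 1.300 g → mol O = 0.08123
Divide by the smallest (0.08123 mol O): C 1.001, H 1.995, O 1.000
≈ 1:2:1 → CH2O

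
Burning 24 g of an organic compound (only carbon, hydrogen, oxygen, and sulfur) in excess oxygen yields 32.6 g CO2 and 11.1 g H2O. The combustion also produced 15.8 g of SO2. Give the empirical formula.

C6H10O3S2

mol C = 32.6 / 44.01 = 0.7407; mass C = 0.7407 × 12.01 = 8.896 g
mol H = 2 × (11.1 / 18.02) = 1.232; mass H = 1.232 × 1.008 = 1.242 g
mol S = 15.8 / 64.07 = 0.2466; mass S = 7.909 g
mass O = 24 − (18.05) = 5.953 g → mol O = 0.3721
Divide by the smallest (0.2466 mol S): C 3.004, H 4.996, O 1.509, S 1.000
×2: C 6.01, H 9.99, O 3.02, S 2.00 → C6H10O3S2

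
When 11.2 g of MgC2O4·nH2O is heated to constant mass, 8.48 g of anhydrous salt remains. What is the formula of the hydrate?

Mass of water lost = 11.2 − 8.48 = 2.72 g → 2.72 / 18.02 = 0.1509 mol H2O
Molar mass of MgC2O4 = 112.33 g/mol → mol MgC2O4 = 8.48 / 112.33 = 0.07549
n = 0.1509 / 0.07549 = 2.00 ≈ 2 → MgC2O4·2H2O

MgC2O4·2H2O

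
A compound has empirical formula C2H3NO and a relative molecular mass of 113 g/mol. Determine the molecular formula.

Empirical-formula mass = 57.05 g/mol
n = 113 / 57.05 = 1.98 ≈ 2
Molecular formula = (C2H3NO)2 = C4H6N2O2

C4H6N2O2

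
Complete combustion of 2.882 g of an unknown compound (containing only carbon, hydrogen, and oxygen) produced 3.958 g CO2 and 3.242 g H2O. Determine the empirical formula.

mol C = 3.958 / 44.01 = 0.08993; mass C = 0.08993 × 12.01 = 1.080 g
mol H = 2 × (3.242 / 18.02) = 0.3598; mass H = 0.3598 × 1.008 = 0.3627 g
mass O = 2.882 − (1.443) = 1.439 g → mol O = 0.08995
Ratios (÷ 0.08993): C 1.000, H 4.001, O 1.000
→ CH4O

CH4O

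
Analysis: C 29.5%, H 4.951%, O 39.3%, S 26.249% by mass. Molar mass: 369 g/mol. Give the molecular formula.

Assume 100 g: 29.5 g C, 4.951 g H, 39.3 g O, 26.249 g S.
C: 29.5 g ÷ 12.01 g/mol = 2.456 mol
H: 4.951 g ÷ 1.008 g/mol = 4.912 mol
O: 39.3 g ÷ 16.00 g/mol = 2.456 mol
S: 26.249 g ÷ 32.07 g/mol = 0.8185 mol
Smallest is S at 0.8185 mol; normalising gives C 3.001, H 6.001, O 3.001, S 1.000
≈ 3:6:3:1 → C3H6O3S
Empirical-formula mass = 122.15 g/mol
n = 369 / 122.15 = 3.02 ≈ 3
Molecular formula = (C3H6O3S)×3 = C9H18O9S3

C9H18O9S3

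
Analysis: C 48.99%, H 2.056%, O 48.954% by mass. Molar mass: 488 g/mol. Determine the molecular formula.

Assume 100 g: 48.99 g C, 2.056 g H, 48.954 g O.
Moles — C: 48.99 / 12.01 = 4.079 mol; H: 2.056 / 1.008 = 2.04 mol; O: 48.954 / 16.00 = 3.06 mol
Ratios (÷ 2.04): C 2.000, H 1.000, O 1.500
×2: C 4.00, H 2.00, O 3.00 → C4H2O3
Empirical-formula mass = 98.06 g/mol
n = 488 / 98.06 = 4.98 ≈ 5
Molecular formula = (C4H2O3)×5 = C20H10O15

C20H10O15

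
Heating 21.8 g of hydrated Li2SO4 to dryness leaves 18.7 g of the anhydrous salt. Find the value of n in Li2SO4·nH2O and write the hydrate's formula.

Li2SO4·H2O

Mass of water lost = 21.8 − 18.7 = 3.1 g → 3.1 / 18.02 = 0.172 mol H2O
Molar mass of Li2SO4 = 109.95 g/mol → mol Li2SO4 = 18.7 / 109.95 = 0.1701
n = 0.172 / 0.1701 = 1.01 ≈ 1 → Li2SO4·H2O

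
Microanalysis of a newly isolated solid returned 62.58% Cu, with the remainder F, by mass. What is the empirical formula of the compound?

CuF2

Assume 100 g: 62.58 g Cu, 37.42 g F.
Cu: 62.58 g ÷ 63.55 g/mol = 0.9847 mol
F: 37.42 g ÷ 19.00 g/mol = 1.969 mol
Ratios (÷ 0.9847): Cu 1.000, F 2.000
→ CuF2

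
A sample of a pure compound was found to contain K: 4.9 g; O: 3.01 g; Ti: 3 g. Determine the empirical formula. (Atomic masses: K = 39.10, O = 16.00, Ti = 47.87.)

Moles — K: 4.9 / 39.10 = 0.1253 mol; O: 3.01 / 16.00 = 0.1881 mol; Ti: 3 / 47.87 = 0.06267 mol
Divide by the smallest (0.06267 mol Ti): K 2.000, O 3.002, Ti 1.000
Ratio ≈ 2:3:1, so the empirical formula is K2O3Ti

K2O3Ti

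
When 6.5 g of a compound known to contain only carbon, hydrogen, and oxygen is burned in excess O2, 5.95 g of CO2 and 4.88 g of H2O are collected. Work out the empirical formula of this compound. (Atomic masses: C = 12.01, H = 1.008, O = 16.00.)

CH4O2

mol C = 5.95 / 44.01 = 0.1352; mass C = 0.1352 × 12.01 = 1.624 g
mol H = 2 × (4.88 / 18.02) = 0.5416; mass H = 0.5416 × 1.008 = 0.5460 g
mass O = 6.5 − (2.170) = 4.330 g → mol O = 0.2706
Ratios (÷ 0.1352): C 1.000, H 4.006, O 2.002
≈ 1:4:2 → CH4O2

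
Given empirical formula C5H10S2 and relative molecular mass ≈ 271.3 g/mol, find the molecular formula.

Empirical-formula mass = 134.27 g/mol
n = 271.3 / 134.27 = 2.02 ≈ 2
Molecular formula = (C5H10S2)2 = C10H20S4

C10H20S4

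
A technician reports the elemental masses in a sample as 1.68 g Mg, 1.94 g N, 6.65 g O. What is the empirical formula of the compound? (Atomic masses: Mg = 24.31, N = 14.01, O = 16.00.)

Moles — Mg: 1.68 / 24.31 = 0.06911 mol; N: 1.94 / 14.01 = 0.1385 mol; O: 6.65 / 16.00 = 0.4156 mol
Smallest is Mg at 0.06911 mol; normalising gives Mg 1.000, N 2.004, O 6.014
→ MgN2O6

MgN2O6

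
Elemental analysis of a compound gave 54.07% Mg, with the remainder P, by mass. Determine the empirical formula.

Assume 100 g: 54.07 g Mg, 45.93 g P.
Mg: 54.07 g ÷ 24.31 g/mol = 2.224 mol
P: 45.93 g ÷ 30.97 g/mol = 1.483 mol
Smallest is P at 1.483 mol; normalising gives Mg 1.500, P 1.000
Scaling by 2: Mg 3.00, P 2.00 → Mg3P2

Mg3P2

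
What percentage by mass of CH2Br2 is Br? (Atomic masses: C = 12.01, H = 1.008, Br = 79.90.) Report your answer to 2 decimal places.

91.93%

Molar mass = 1(12.01) + 2(1.008) + 2(79.90) = 173.826 g/mol
Mass of Br per mole = 2 × 79.90 = 159.800 g
% Br = 159.800 / 173.826 × 100 = 91.93%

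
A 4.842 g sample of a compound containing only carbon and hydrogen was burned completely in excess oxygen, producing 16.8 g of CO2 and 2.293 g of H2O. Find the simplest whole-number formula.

C3H2

mol C = 16.8 / 44.01 = 0.3817; mass C = 0.3817 × 12.01 = 4.585 g
mol H = 2 × (2.293 / 18.02) = 0.2545; mass H = 0.2545 × 1.008 = 0.2565 g
Divide by the smallest (0.2545 mol H): C 1.500, H 1.000
×2: C 3.00, H 2.00 → C3H2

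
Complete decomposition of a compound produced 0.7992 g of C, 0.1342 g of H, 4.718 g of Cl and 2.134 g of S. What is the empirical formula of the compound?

CH2Cl2S

C: 0.7992 g ÷ 12.01 g/mol = 0.06654 mol
H: 0.1342 g ÷ 1.008 g/mol = 0.1331 mol
Cl: 4.718 g ÷ 35.45 g/mol = 0.1331 mol
S: 2.134 g ÷ 32.07 g/mol = 0.06654 mol
Ratios (÷ 0.06654): C 1.000, H 2.001, Cl 2.000, S 1.000
Ratio ≈ 1:2:2:1, so the empirical formula is CH2Cl2S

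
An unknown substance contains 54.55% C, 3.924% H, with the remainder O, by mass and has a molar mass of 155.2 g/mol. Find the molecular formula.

Assume 100 g: 54.55 g C, 3.924 g H, 41.526 g O.
Moles — C: 54.55 / 12.01 = 4.542 mol; H: 3.924 / 1.008 = 3.893 mol; O: 41.526 / 16.00 = 2.595 mol
Divide by the smallest (2.595 mol O): C 1.750, H 1.500, O 1.000
Multiply by 4: C 7.00, H 6.00, O 4.00 → C7H6O4
Empirical-formula mass = 154.12 g/mol
n = 155.2 / 154.12 = 1.01 ≈ 1
Molecular formula = empirical formula = C7H6O4

C7H6O4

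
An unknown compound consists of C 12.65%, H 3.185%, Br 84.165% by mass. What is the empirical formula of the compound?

CH3Br

Assume 100 g: 12.65 g C, 3.185 g H, 84.165 g Br.
C: 12.65 g ÷ 12.01 g/mol = 1.053 mol
H: 3.185 g ÷ 1.008 g/mol = 3.16 mol
Br: 84.165 g ÷ 79.90 g/mol = 1.053 mol
Ratios (÷ 1.053): C 1.000, H 3.000, Br 1.000
≈ 1:3:1 → CH3Br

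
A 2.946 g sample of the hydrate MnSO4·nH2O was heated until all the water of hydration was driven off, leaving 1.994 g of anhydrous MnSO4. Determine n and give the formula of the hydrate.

MnSO4·4H2O

Mass of water lost = 2.946 − 1.994 = 0.952 g → 0.952 / 18.02 = 0.05283 mol H2O
Molar mass of MnSO4 = 151.01 g/mol → mol MnSO4 = 1.994 / 151.01 = 0.0132
n = 0.05283 / 0.0132 = 4.00 ≈ 4 → MnSO4·4H2O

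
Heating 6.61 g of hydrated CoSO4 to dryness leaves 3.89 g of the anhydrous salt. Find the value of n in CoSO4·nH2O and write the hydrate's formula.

CoSO4·6H2O

Mass of water lost = 6.61 − 3.89 = 2.72 g → 2.72 / 18.02 = 0.1509 mol H2O
Molar mass of CoSO4 = 155.00 g/mol → mol CoSO4 = 3.89 / 155.00 = 0.0251
n = 0.1509 / 0.0251 = 6.01 ≈ 6 → CoSO4·6H2O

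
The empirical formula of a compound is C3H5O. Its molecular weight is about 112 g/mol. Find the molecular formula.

C6H10O2

Empirical-formula mass = 57.07 g/mol
n = 112 / 57.07 = 1.96 ≈ 2
Molecular formula = (C3H5O)2 = C6H10O2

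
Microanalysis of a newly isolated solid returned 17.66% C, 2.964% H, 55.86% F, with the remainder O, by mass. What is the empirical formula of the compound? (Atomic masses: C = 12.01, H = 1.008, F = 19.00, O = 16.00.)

Assume 100 g: 17.66 g C, 2.964 g H, 55.86 g F, 23.516 g O.
n(C) = 17.66/12.01 = 1.47, n(H) = 2.964/1.008 = 2.94, n(F) = 55.86/19.00 = 2.94, n(O) = 23.516/16.00 = 1.47
Divide by the smallest (1.47 mol O): C 1.000, H 2.001, F 2.000, O 1.000
→ CH2F2O

CH2F2O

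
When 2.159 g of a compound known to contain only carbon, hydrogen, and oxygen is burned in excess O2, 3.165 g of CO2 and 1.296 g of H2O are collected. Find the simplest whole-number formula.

CH2O

mol C = 3.165 / 44.01 = 0.07192; mass C = 0.07192 × 12.01 = 0.8637 g
mol H = 2 × (1.296 / 18.02) = 0.1438; mass H = 0.1438 × 1.008 = 0.1450 g
mass O = 2.159 − (1.009) = 1.150 g → mol O = 0.07189
Smallest is O at 0.07189 mol; normalising gives C 1.000, H 2.001, O 1.000
Ratio ≈ 1:2:1, so the empirical formula is CH2O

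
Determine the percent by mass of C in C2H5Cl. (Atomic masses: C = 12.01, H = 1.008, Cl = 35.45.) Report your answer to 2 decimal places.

Molar mass = 2(12.01) + 5(1.008) + 1(35.45) = 64.510 g/mol
Mass of C per mole = 2 × 12.01 = 24.020 g
% C = 24.020 / 64.510 × 100 = 37.23%

37.23%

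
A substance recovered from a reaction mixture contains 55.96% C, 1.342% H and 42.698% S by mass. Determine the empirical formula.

Assume 100 g: 55.96 g C, 1.342 g H, 42.698 g S.
Moles — C: 55.96 / 12.01 = 4.659 mol; H: 1.342 / 1.008 = 1.331 mol; S: 42.698 / 32.07 = 1.331 mol
Ratios (÷ 1.331): C 3.500, H 1.000, S 1.000
×2: C 7.00, H 2.00, S 2.00 → C7H2S2

C7H2S2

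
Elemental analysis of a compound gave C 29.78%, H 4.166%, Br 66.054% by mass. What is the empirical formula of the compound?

C3H5Br

Assume 100 g: 29.78 g C, 4.166 g H, 66.054 g Br.
n(C) = 29.78/12.01 = 2.48, n(H) = 4.166/1.008 = 4.133, n(Br) = 66.054/79.90 = 0.8267
Ratios (÷ 0.8267): C 2.999, H 4.999, Br 1.000
Ratio ≈ 3:5:1, so the empirical formula is C3H5Br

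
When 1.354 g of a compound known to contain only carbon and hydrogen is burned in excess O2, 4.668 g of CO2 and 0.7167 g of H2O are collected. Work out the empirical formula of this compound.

C4H3

mol C = 4.668 / 44.01 = 0.1061; mass C = 0.1061 × 12.01 = 1.274 g
mol H = 2 × (0.7167 / 18.02) = 0.07954; mass H = 0.07954 × 1.008 = 0.08018 g
Divide by the smallest (0.07954 mol H): C 1.333, H 1.000
×3: C 4.00, H 3.00 → C4H3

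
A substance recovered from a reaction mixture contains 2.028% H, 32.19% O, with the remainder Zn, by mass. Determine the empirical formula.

H2O2Zn

Assume 100 g: 2.028 g H, 32.19 g O, 65.782 g Zn.
n(H) = 2.028/1.008 = 2.012, n(O) = 32.19/16.00 = 2.012, n(Zn) = 65.782/65.38 = 1.006
Smallest is Zn at 1.006 mol; normalising gives H 2.000, O 2.000, Zn 1.000
→ H2O2Zn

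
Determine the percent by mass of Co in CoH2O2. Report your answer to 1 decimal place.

Molar mass = 1(58.93) + 2(1.008) + 2(16.00) = 92.946 g/mol
Mass of Co per mole = 1 × 58.93 = 58.930 g
% Co = 58.930 / 92.946 × 100 = 63.4%

63.4%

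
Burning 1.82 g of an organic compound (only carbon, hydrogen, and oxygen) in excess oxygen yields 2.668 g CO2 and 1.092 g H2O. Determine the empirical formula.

CH2O

mol C = 2.668 / 44.01 = 0.06062; mass C = 0.06062 × 12.01 = 0.7281 g
mol H = 2 × (1.092 / 18.02) = 0.1212; mass H = 0.1212 × 1.008 = 0.1222 g
mass O = 1.82 − (0.8502) = 0.9698 g → mol O = 0.06061
Smallest is O at 0.06061 mol; normalising gives C 1.000, H 2.000, O 1.000
≈ 1:2:1 → CH2O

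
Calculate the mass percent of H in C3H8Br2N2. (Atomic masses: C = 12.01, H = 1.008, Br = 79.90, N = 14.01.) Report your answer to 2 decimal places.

Molar mass = 3(12.01) + 8(1.008) + 2(79.90) + 2(14.01) = 231.914 g/mol
Mass of H per mole = 8 × 1.008 = 8.064 g
% H = 8.064 / 231.914 × 100 = 3.48%

3.48%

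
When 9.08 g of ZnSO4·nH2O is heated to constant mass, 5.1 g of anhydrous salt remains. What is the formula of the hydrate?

ZnSO4·7H2O

Mass of water lost = 9.08 − 5.1 = 3.98 g → 3.98 / 18.02 = 0.2209 mol H2O
Molar mass of ZnSO4 = 161.45 g/mol → mol ZnSO4 = 5.1 / 161.45 = 0.03159
n = 0.2209 / 0.03159 = 6.99 ≈ 7 → ZnSO4·7H2O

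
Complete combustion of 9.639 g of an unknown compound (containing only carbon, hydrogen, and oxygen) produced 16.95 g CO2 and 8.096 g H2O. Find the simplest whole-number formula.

C3H7O2

mol C = 16.95 / 44.01 = 0.3851; mass C = 0.3851 × 12.01 = 4.626 g
mol H = 2 × (8.096 / 18.02) = 0.8986; mass H = 0.8986 × 1.008 = 0.9057 g
mass O = 9.639 − (5.531) = 4.108 g → mol O = 0.2567
Smallest is O at 0.2567 mol; normalising gives C 1.500, H 3.500, O 1.000
Multiply by 2: C 3.00, H 7.00, O 2.00 → C3H7O2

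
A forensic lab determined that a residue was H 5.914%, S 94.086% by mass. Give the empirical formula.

Assume 100 g: 5.914 g H, 94.086 g S.
Moles — H: 5.914 / 1.008 = 5.867 mol; S: 94.086 / 32.07 = 2.934 mol
Ratios (÷ 2.934): H 2.000, S 1.000
Ratio ≈ 2:1, so the empirical formula is H2S

H2S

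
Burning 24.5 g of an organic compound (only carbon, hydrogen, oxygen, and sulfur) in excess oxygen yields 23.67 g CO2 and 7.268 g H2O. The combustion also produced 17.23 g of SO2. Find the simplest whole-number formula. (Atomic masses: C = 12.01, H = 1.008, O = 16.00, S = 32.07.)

C2H3O2S

mol C = 23.67 / 44.01 = 0.5378; mass C = 0.5378 × 12.01 = 6.459 g
mol H = 2 × (7.268 / 18.02) = 0.8067; mass H = 0.8067 × 1.008 = 0.8131 g
mol S = 17.23 / 64.07 = 0.2689; mass S = 8.624 g
mass O = 24.5 − (15.90) = 8.603 g → mol O = 0.5377
Ratios (÷ 0.2689): C 2.000, H 3.000, O 1.999, S 1.000
Ratio ≈ 2:3:2:1, so the empirical formula is C2H3O2S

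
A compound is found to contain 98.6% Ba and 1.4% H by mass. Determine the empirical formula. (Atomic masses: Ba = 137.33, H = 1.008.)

Assume 100 g: 98.6 g Ba, 1.4 g H.
n(Ba) = 98.6/137.33 = 0.718, n(H) = 1.4/1.008 = 1.389
Divide by the smallest (0.718 mol Ba): Ba 1.000, H 1.934
≈ 1:2 → BaH2

BaH2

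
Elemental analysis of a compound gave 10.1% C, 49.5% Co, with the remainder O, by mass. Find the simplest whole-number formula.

Assume 100 g: 10.1 g C, 49.5 g Co, 40.4 g O.
C: 10.1 g ÷ 12.01 g/mol = 0.841 mol
Co: 49.5 g ÷ 58.93 g/mol = 0.84 mol
O: 40.4 g ÷ 16.00 g/mol = 2.525 mol
Ratios (÷ 0.84): C 1.001, Co 1.000, O 3.006
→ CCoO3

CCoO3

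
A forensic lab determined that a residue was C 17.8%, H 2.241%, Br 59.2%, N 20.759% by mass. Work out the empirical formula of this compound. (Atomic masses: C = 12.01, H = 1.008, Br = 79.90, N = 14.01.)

Assume 100 g: 17.8 g C, 2.241 g H, 59.2 g Br, 20.759 g N.
Moles — C: 17.8 / 12.01 = 1.482 mol; H: 2.241 / 1.008 = 2.223 mol; Br: 59.2 / 79.90 = 0.7409 mol; N: 20.759 / 14.01 = 1.482 mol
Ratios (÷ 0.7409): C 2.000, H 3.001, Br 1.000, N 2.000
Ratio ≈ 2:3:1:2, so the empirical formula is C2H3BrN2

C2H3BrN2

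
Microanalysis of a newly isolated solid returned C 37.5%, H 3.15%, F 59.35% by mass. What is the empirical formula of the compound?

Assume 100 g: 37.5 g C, 3.15 g H, 59.35 g F.
C: 37.5 g ÷ 12.01 g/mol = 3.122 mol
H: 3.15 g ÷ 1.008 g/mol = 3.125 mol
F: 59.35 g ÷ 19.00 g/mol = 3.124 mol
Smallest is C at 3.122 mol; normalising gives C 1.000, H 1.001, F 1.000
Ratio ≈ 1:1:1, so the empirical formula is CHF

CHF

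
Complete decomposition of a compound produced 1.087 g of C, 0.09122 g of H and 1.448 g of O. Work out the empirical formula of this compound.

CHO

n(C) = 1.087/12.01 = 0.09051, n(H) = 0.09122/1.008 = 0.0905, n(O) = 1.448/16.00 = 0.0905
Divide by the smallest (0.0905 mol H): C 1.000, H 1.000, O 1.000
Ratio ≈ 1:1:1, so the empirical formula is CHO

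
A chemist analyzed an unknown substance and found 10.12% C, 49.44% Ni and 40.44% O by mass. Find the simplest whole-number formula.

CNiO3

Assume 100 g: 10.12 g C, 49.44 g Ni, 40.44 g O.
Moles — C: 10.12 / 12.01 = 0.8426 mol; Ni: 49.44 / 58.69 = 0.8424 mol; O: 40.44 / 16.00 = 2.527 mol
Divide by the smallest (0.8424 mol Ni): C 1.000, Ni 1.000, O 3.000
≈ 1:1:3 → CNiO3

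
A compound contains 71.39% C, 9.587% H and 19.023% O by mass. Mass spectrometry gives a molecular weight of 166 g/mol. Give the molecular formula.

C10H16O2

Assume 100 g: 71.39 g C, 9.587 g H, 19.023 g O.
n(C) = 71.39/12.01 = 5.944, n(H) = 9.587/1.008 = 9.511, n(O) = 19.023/16.00 = 1.189
Divide by the smallest (1.189 mol O): C 5.000, H 8.000, O 1.000
≈ 5:8:1 → C5H8O
Empirical-formula mass = 84.11 g/mol
n = 166 / 84.11 = 1.97 ≈ 2
Molecular formula = (C5H8O)×2 = C10H16O2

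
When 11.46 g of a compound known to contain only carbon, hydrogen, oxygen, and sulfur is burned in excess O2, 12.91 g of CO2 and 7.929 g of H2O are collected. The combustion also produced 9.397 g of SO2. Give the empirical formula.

C2H6OS

mol C = 12.91 / 44.01 = 0.2933; mass C = 0.2933 × 12.01 = 3.523 g
mol H = 2 × (7.929 / 18.02) = 0.8800; mass H = 0.8800 × 1.008 = 0.8871 g
mol S = 9.397 / 64.07 = 0.1467; mass S = 4.704 g
mass O = 11.46 − (9.114) = 2.346 g → mol O = 0.1466
Divide by the smallest (0.1466 mol O): C 2.000, H 6.001, O 1.000, S 1.000
≈ 2:6:1:1 → C2H6OS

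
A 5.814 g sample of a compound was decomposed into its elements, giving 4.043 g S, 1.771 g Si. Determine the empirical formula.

S2Si

S: 4.043 g ÷ 32.07 g/mol = 0.1261 mol
Si: 1.771 g ÷ 28.09 g/mol = 0.06305 mol
Ratios (÷ 0.06305): S 2.000, Si 1.000
Ratio ≈ 2:1, so the empirical formula is S2Si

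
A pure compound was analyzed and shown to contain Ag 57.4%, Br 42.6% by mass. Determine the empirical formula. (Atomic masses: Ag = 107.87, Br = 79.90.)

AgBr

Assume 100 g: 57.4 g Ag, 42.6 g Br.
Moles — Ag: 57.4 / 107.87 = 0.5321 mol; Br: 42.6 / 79.90 = 0.5332 mol
Ratios (÷ 0.5321): Ag 1.000, Br 1.002
≈ 1:1 → AgBr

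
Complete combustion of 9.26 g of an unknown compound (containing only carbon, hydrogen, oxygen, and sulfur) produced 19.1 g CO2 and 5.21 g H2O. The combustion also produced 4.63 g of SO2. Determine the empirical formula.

mol C = 19.1 / 44.01 = 0.4340; mass C = 0.4340 × 12.01 = 5.212 g
mol H = 2 × (5.21 / 18.02) = 0.5782; mass H = 0.5782 × 1.008 = 0.5829 g
mol S = 4.63 / 64.07 = 0.07226; mass S = 2.318 g
mass O = 9.26 − (8.113) = 1.147 g → mol O = 0.07171
Ratios (÷ 0.07171): C 6.052, H 8.064, O 1.000, S 1.008
Ratio ≈ 6:8:1:1, so the empirical formula is C6H8OS

C6H8OS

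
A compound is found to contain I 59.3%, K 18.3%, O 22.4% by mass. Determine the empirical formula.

Assume 100 g: 59.3 g I, 18.3 g K, 22.4 g O.
Moles — I: 59.3 / 126.90 = 0.4673 mol; K: 18.3 / 39.10 = 0.468 mol; O: 22.4 / 16.00 = 1.4 mol
Divide by the smallest (0.4673 mol I): I 1.000, K 1.002, O 2.996
Ratio ≈ 1:1:3, so the empirical formula is IKO3

IKO3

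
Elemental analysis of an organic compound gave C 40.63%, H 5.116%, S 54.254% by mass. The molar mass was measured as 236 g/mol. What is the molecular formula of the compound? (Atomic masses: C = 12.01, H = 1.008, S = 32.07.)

Assume 100 g: 40.63 g C, 5.116 g H, 54.254 g S.
Moles — C: 40.63 / 12.01 = 3.383 mol; H: 5.116 / 1.008 = 5.075 mol; S: 54.254 / 32.07 = 1.692 mol
Divide by the smallest (1.692 mol S): C 2.000, H 3.000, S 1.000
Ratio ≈ 2:3:1, so the empirical formula is C2H3S
Empirical-formula mass = 59.11 g/mol
n = 236 / 59.11 = 3.99 ≈ 4
Molecular formula = (C2H3S)×4 = C8H12S4

C8H12S4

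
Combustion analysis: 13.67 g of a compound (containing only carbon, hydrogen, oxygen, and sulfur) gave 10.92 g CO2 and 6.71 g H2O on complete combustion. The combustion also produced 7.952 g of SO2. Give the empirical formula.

mol C = 10.92 / 44.01 = 0.2481; mass C = 0.2481 × 12.01 = 2.980 g
mol H = 2 × (6.71 / 18.02) = 0.7447; mass H = 0.7447 × 1.008 = 0.7507 g
mol S = 7.952 / 64.07 = 0.1241; mass S = 3.980 g
mass O = 13.67 − (7.711) = 5.959 g → mol O = 0.3724
Ratios (÷ 0.1241): C 1.999, H 6.000, O 3.001, S 1.000
→ C2H6O3S

C2H6O3S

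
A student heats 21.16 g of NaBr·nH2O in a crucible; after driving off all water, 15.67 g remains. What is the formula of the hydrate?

NaBr·2H2O

Mass of water lost = 21.16 − 15.67 = 5.49 g → 5.49 / 18.02 = 0.3047 mol H2O
Molar mass of NaBr = 102.89 g/mol → mol NaBr = 15.67 / 102.89 = 0.1523
n = 0.3047 / 0.1523 = 2.00 ≈ 2 → NaBr·2H2O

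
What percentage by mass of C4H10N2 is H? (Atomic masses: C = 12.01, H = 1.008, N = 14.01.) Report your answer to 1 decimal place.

Molar mass = 4(12.01) + 10(1.008) + 2(14.01) = 86.140 g/mol
Mass of H per mole = 10 × 1.008 = 10.080 g
% H = 10.080 / 86.140 × 100 = 11.7%

11.7%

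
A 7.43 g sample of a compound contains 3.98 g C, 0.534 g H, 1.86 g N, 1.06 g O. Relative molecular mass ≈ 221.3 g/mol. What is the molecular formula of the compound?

C10H16N4O2

C: 3.98 g ÷ 12.01 g/mol = 0.3314 mol
H: 0.534 g ÷ 1.008 g/mol = 0.5298 mol
N: 1.86 g ÷ 14.01 g/mol = 0.1328 mol
O: 1.06 g ÷ 16.00 g/mol = 0.06625 mol
Divide by the smallest (0.06625 mol O): C 5.002, H 7.996, N 2.004, O 1.000
Ratio ≈ 5:8:2:1, so the empirical formula is C5H8N2O
Empirical-formula mass = 112.13 g/mol
n = 221.3 / 112.13 = 1.97 ≈ 2
Molecular formula = (C5H8N2O)×2 = C10H16N4O2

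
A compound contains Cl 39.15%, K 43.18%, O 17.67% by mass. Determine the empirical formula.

Assume 100 g: 39.15 g Cl, 43.18 g K, 17.67 g O.
Cl: 39.15 g ÷ 35.45 g/mol = 1.104 mol
K: 43.18 g ÷ 39.10 g/mol = 1.104 mol
O: 17.67 g ÷ 16.00 g/mol = 1.104 mol
Ratios (÷ 1.104): Cl 1.000, K 1.000, O 1.000
Ratio ≈ 1:1:1, so the empirical formula is ClKO

ClKO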